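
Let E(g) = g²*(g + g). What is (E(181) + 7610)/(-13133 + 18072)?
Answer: 11867092/4939 ≈ 2402.7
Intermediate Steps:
E(g) = 2*g³ (E(g) = g²*(2*g) = 2*g³)
(E(181) + 7610)/(-13133 + 18072) = (2*181³ + 7610)/(-13133 + 18072) = (2*5929741 + 7610)/4939 = (11859482 + 7610)*(1/4939) = 11867092*(1/4939) = 11867092/4939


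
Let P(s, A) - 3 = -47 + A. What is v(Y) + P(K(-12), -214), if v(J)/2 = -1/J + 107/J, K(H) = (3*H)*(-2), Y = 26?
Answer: -3248/13 ≈ -249.85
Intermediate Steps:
K(H) = -6*H
v(J) = 212/J (v(J) = 2*(-1/J + 107/J) = 2*(106/J) = 212/J)
P(s, A) = -44 + A (P(s, A) = 3 + (-47 + A) = -44 + A)
v(Y) + P(K(-12), -214) = 212/26 + (-44 - 214) = 212*(1/26) - 258 = 106/13 - 258 = -3248/13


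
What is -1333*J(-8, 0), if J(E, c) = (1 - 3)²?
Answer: -5332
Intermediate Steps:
J(E, c) = 4 (J(E, c) = (-2)² = 4)
-1333*J(-8, 0) = -1333*4 = -5332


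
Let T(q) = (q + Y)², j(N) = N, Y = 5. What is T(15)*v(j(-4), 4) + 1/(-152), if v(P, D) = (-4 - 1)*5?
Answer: -1520001/152 ≈ -10000.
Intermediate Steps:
v(P, D) = -25 (v(P, D) = -5*5 = -25)
T(q) = (5 + q)² (T(q) = (q + 5)² = (5 + q)²)
T(15)*v(j(-4), 4) + 1/(-152) = (5 + 15)²*(-25) + 1/(-152) = 20²*(-25) - 1/152 = 400*(-25) - 1/152 = -10000 - 1/152 = -1520001/152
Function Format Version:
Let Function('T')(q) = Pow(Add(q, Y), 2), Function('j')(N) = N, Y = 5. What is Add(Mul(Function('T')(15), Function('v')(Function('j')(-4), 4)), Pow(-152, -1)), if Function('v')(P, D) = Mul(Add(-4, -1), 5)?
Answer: Rational(-1520001, 152) ≈ -10000.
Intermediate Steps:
Function('v')(P, D) = -25 (Function('v')(P, D) = Mul(-5, 5) = -25)
Function('T')(q) = Pow(Add(5, q), 2) (Function('T')(q) = Pow(Add(q, 5), 2) = Pow(Add(5, q), 2))
Add(Mul(Function('T')(15), Function('v')(Function('j')(-4), 4)), Pow(-152, -1)) = Add(Mul(Pow(Add(5, 15), 2), -25), Pow(-152, -1)) = Add(Mul(Pow(20, 2), -25), Rational(-1, 152)) = Add(Mul(400, -25), Rational(-1, 152)) = Add(-10000, Rational(-1, 152)) = Rational(-1520001, 152)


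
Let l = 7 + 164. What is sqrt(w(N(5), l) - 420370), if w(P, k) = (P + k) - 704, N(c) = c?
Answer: I*sqrt(420898) ≈ 648.77*I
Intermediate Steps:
l = 171
w(P, k) = -704 + P + k
sqrt(w(N(5), l) - 420370) = sqrt((-704 + 5 + 171) - 420370) = sqrt(-528 - 420370) = sqrt(-420898) = I*sqrt(420898)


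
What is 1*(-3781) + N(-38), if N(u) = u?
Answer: -3819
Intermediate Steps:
1*(-3781) + N(-38) = 1*(-3781) - 38 = -3781 - 38 = -3819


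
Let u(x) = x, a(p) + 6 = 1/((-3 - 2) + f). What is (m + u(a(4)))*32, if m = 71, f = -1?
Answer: 6224/3 ≈ 2074.7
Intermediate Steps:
a(p) = -37/6 (a(p) = -6 + 1/((-3 - 2) - 1) = -6 + 1/(-5 - 1) = -6 + 1/(-6) = -6 - ⅙ = -37/6)
(m + u(a(4)))*32 = (71 - 37/6)*32 = (389/6)*32 = 6224/3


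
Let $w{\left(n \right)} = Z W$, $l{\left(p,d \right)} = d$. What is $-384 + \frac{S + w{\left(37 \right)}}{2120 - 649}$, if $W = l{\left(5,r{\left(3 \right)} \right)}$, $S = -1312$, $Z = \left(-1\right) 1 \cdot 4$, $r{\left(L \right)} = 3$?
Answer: $- \frac{566188}{1471} \approx -384.9$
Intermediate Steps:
$Z = -4$ ($Z = \left(-1\right) 4 = -4$)
$W = 3$
$w{\left(n \right)} = -12$ ($w{\left(n \right)} = \left(-4\right) 3 = -12$)
$-384 + \frac{S + w{\left(37 \right)}}{2120 - 649} = -384 + \frac{-1312 - 12}{2120 - 649} = -384 - \frac{1324}{1471} = - \frac{566188}{1471}$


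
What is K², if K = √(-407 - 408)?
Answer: -815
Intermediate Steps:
K = I*√815 (K = √(-815) = I*√815 ≈ 28.548*I)
K² = (I*√815)² = -815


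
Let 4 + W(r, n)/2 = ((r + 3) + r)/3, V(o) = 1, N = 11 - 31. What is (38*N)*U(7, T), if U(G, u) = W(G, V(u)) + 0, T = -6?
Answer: -7600/3 ≈ -2533.3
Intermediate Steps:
N = -20
W(r, n) = -6 + 4*r/3 (W(r, n) = -8 + 2*(((r + 3) + r)/3) = -8 + 2*(((3 + r) + r)*(⅓)) = -8 + 2*((3 + 2*r)*(⅓)) = -8 + 2*(1 + 2*r/3) = -8 + (2 + 4*r/3) = -6 + 4*r/3)
U(G, u) = -6 + 4*G/3 (U(G, u) = (-6 + 4*G/3) + 0 = -6 + 4*G/3)
(38*N)*U(7, T) = (38*(-20))*(-6 + (4/3)*7) = -760*(-6 + 28/3) = -760*10/3 = -7600/3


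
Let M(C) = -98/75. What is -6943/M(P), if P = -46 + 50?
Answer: 520725/98 ≈ 5313.5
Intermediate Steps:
P = 4
M(C) = -98/75 (M(C) = -98*1/75 = -98/75)
-6943/M(P) = -6943/(-98/75) = -6943*(-75/98) = 520725/98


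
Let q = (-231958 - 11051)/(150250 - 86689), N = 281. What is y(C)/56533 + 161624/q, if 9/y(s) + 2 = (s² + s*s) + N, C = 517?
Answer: -103541638679393355301/2449293444473343 ≈ -42274.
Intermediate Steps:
q = -81003/21187 (q = -243009/63561 = -243009*1/63561 = -81003/21187 ≈ -3.8232)
y(s) = 9/(279 + 2*s²) (y(s) = 9/(-2 + ((s² + s*s) + 281)) = 9/(-2 + ((s² + s²) + 281)) = 9/(-2 + (2*s² + 281)) = 9/(-2 + (281 + 2*s²)) = 9/(279 + 2*s²))
y(C)/56533 + 161624/q = (9/(279 + 2*517²))/56533 + 161624/(-81003/21187) = (9/(279 + 2*267289))*(1/56533) + 161624*(-21187/81003) = (9/(279 + 534578))*(1/56533) - 3424327688/81003 = (9/534857)*(1/56533) - 3424327688/81003 = 9/30237070781 - 3424327688/81003 = -103541638679393355301/2449293444473343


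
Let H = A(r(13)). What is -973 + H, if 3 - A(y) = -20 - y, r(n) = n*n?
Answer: -781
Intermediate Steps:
r(n) = n²
A(y) = 23 + y (A(y) = 3 - (-20 - y) = 3 + (20 + y) = 23 + y)
H = 192 (H = 23 + 13² = 23 + 169 = 192)
-973 + H = -973 + 192 = -781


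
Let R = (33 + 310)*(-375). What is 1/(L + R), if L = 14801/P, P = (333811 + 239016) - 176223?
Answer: -396604/51013174699 ≈ -7.7745e-6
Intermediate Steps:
P = 396604 (P = 572827 - 176223 = 396604)
R = -128625 (R = 343*(-375) = -128625)
L = 14801/396604 ≈ 0.037319
1/(L + R) = 1/(14801/396604 - 128625) = 1/(-51013174699/396604) = -396604/51013174699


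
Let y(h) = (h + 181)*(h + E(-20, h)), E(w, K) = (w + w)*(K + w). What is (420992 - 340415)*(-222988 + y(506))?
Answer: -1066085762742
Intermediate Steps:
E(w, K) = 2*w*(K + w) (E(w, K) = (2*w)*(K + w) = 2*w*(K + w))
y(h) = (181 + h)*(800 - 39*h) (y(h) = (h + 181)*(h + 2*(-20)*(h - 20)) = (181 + h)*(h + 2*(-20)*(-20 + h)) = (181 + h)*(h + (800 - 40*h)) = (181 + h)*(800 - 39*h))
(420992 - 340415)*(-222988 + y(506)) = (420992 - 340415)*(-222988 + (144800 - 6259*506 - 39*506²)) = 80577*(-222988 + (144800 - 3167054 - 39*256036)) = 80577*(-222988 + (144800 - 3167054 - 9985404)) = 80577*(-222988 - 13007658) = 80577*(-13230646) = -1066085762742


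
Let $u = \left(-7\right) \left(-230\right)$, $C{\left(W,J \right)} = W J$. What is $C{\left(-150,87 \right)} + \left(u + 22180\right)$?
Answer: $10740$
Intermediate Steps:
$C{\left(W,J \right)} = J W$
$u = 1610$
$C{\left(-150,87 \right)} + \left(u + 22180\right) = 87 \left(-150\right) + \left(1610 + 22180\right) = -13050 + 23790 = 10740$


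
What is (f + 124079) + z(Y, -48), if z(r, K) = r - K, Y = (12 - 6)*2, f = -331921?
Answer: -207782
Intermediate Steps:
Y = 12 (Y = 6*2 = 12)
(f + 124079) + z(Y, -48) = (-331921 + 124079) + (12 - 1*(-48)) = -207842 + (12 + 48) = -207842 + 60 = -207782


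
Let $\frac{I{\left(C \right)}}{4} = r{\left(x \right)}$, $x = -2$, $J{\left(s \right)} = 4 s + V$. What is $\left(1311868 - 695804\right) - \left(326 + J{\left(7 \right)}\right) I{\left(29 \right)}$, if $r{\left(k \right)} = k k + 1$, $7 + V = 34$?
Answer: $608444$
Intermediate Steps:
$V = 27$ ($V = -7 + 34 = 27$)
$J{\left(s \right)} = 27 + 4 s$ ($J{\left(s \right)} = 4 s + 27 = 27 + 4 s$)
$r{\left(k \right)} = 1 + k^{2}$ ($r{\left(k \right)} = k^{2} + 1 = 1 + k^{2}$)
$I{\left(C \right)} = 20$ ($I{\left(C \right)} = 4 \left(1 + \left(-2\right)^{2}\right) = 4 \left(1 + 4\right) = 4 \cdot 5 = 20$)
$\left(1311868 - 695804\right) - \left(326 + J{\left(7 \right)}\right) I{\left(29 \right)} = \left(1311868 - 695804\right) - \left(326 + \left(27 + 4 \cdot 7\right)\right) 20 = \left(1311868 - 695804\right) - \left(326 + \left(27 + 28\right)\right) 20 = 616064 - \left(326 + 55\right) 20 = 616064 - 381 \cdot 20 = 616064 - 7620 = 608444$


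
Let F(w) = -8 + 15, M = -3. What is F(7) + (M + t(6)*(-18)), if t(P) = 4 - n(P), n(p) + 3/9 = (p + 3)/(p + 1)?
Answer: -356/7 ≈ -50.857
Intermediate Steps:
n(p) = -1/3 + (3 + p)/(1 + p) (n(p) = -1/3 + (p + 3)/(p + 1) = -1/3 + (3 + p)/(1 + p))
F(w) = 7
t(P) = 4 - 2*(4 + P)/(3*(1 + P))
F(7) + (M + t(6)*(-18)) = 7 + (-3 + (2*(2 + 5*6)/(3*(1 + 6)))*(-18)) = 7 + (-3 + ((2/3)*(2 + 30)/7)*(-18)) = 7 + (-3 + ((2/3)*(1/7)*32)*(-18)) = 7 + (-3 + (64/21)*(-18)) = 7 + (-3 - 384/7) = 7 - 405/7 = -356/7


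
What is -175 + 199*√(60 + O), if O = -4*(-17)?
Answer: -175 + 1592*√2 ≈ 2076.4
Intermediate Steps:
O = 68
-175 + 199*√(60 + O) = -175 + 199*√(60 + 68) = -175 + 199*√128 = -175 + 199*(8*√2) = -175 + 1592*√2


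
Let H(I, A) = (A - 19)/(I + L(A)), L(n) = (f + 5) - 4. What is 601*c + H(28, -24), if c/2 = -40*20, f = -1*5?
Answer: -23078443/24 ≈ -9.6160e+5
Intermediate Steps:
f = -5
L(n) = -4 (L(n) = (-5 + 5) - 4 = 0 - 4 = -4)
c = -1600 (c = 2*(-40*20) = 2*(-800) = -1600)
H(I, A) = (-19 + A)/(-4 + I) (H(I, A) = (A - 19)/(I - 4) = (-19 + A)/(-4 + I))
601*c + H(28, -24) = 601*(-1600) + (-19 - 24)/(-4 + 28) = -961600 - 43/24 = -23078443/24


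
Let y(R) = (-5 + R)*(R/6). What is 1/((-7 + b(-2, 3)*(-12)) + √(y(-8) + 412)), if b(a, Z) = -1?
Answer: -15/1213 + 2*√966/1213 ≈ 0.038880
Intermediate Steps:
y(R) = R*(-5 + R)/6 (y(R) = (-5 + R)*(R*(⅙)) = (-5 + R)*(R/6) = R*(-5 + R)/6)
1/((-7 + b(-2, 3)*(-12)) + √(y(-8) + 412)) = 1/((-7 - 1*(-12)) + √((⅙)*(-8)*(-5 - 8) + 412)) = 1/((-7 + 12) + √((⅙)*(-8)*(-13) + 412)) = 1/(5 + √(52/3 + 412)) = 1/(5 + √(1288/3)) = 1/(5 + 2*√966/3)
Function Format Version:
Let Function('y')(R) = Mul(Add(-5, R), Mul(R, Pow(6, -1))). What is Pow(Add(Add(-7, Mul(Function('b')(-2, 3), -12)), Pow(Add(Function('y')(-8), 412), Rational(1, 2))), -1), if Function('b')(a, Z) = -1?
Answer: Add(Rational(-15, 1213), Mul(Rational(2, 1213), Pow(966, Rational(1, 2)))) ≈ 0.038880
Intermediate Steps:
Function('y')(R) = Mul(Rational(1, 6), R, Add(-5, R)) (Function('y')(R) = Mul(Add(-5, R), Mul(R, Rational(1, 6))) = Mul(Add(-5, R), Mul(Rational(1, 6), R)) = Mul(Rational(1, 6), R, Add(-5, R)))
Pow(Add(Add(-7, Mul(Function('b')(-2, 3), -12)), Pow(Add(Function('y')(-8), 412), Rational(1, 2))), -1) = Pow(Add(Add(-7, Mul(-1, -12)), Pow(Add(Mul(Rational(1, 6), -8, Add(-5, -8)), 412), Rational(1, 2))), -1) = Pow(Add(Add(-7, 12), Pow(Add(Mul(Rational(1, 6), -8, -13), 412), Rational(1, 2))), -1) = Pow(Add(5, Pow(Add(Rational(52, 3), 412), Rational(1, 2))), -1) = Pow(Add(5, Pow(Rational(1288, 3), Rational(1, 2))), -1) = Pow(Add(5, Mul(Rational(2, 3), Pow(966, Rational(1, 2)))), -1)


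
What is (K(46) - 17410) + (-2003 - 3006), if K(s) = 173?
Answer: -22246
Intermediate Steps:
(K(46) - 17410) + (-2003 - 3006) = (173 - 17410) + (-2003 - 3006) = -17237 - 5009 = -22246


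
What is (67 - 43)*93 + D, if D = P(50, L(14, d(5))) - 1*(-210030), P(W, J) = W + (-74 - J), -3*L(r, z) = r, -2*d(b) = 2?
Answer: 636728/3 ≈ 2.1224e+5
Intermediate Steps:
d(b) = -1 (d(b) = -½*2 = -1)
L(r, z) = -r/3
P(W, J) = -74 + W - J
D = 630032/3 (D = (-74 + 50 - (-1)*14/3) - 1*(-210030) = (-74 + 50 - 1*(-14/3)) + 210030 = (-74 + 50 + 14/3) + 210030 = -58/3 + 210030 = 630032/3 ≈ 2.1001e+5)
(67 - 43)*93 + D = (67 - 43)*93 + 630032/3 = 24*93 + 630032/3 = 2232 + 630032/3 = 636728/3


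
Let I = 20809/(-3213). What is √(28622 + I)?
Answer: √32823178689/1071 ≈ 169.16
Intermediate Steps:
I = -20809/3213 (I = 20809*(-1/3213) = -20809/3213 ≈ -6.4765)
√(28622 + I) = √(28622 - 20809/3213) = √(91941677/3213) = √32823178689/1071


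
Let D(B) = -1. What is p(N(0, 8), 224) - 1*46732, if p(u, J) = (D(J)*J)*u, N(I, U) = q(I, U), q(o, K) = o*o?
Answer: -46732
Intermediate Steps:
q(o, K) = o²
N(I, U) = I²
p(u, J) = -J*u (p(u, J) = (-J)*u = -J*u)
p(N(0, 8), 224) - 1*46732 = -1*224*0² - 1*46732 = -1*224*0 - 46732 = 0 - 46732 = -46732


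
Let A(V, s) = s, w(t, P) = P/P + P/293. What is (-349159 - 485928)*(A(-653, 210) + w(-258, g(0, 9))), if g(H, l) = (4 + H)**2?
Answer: -51640944993/293 ≈ -1.7625e+8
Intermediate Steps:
w(t, P) = 1 + P/293 (w(t, P) = 1 + P*(1/293) = 1 + P/293)
(-349159 - 485928)*(A(-653, 210) + w(-258, g(0, 9))) = (-349159 - 485928)*(210 + (1 + (4 + 0)**2/293)) = -835087*(210 + (1 + (1/293)*4**2)) = -835087*(210 + (1 + (1/293)*16)) = -835087*(210 + (1 + 16/293)) = -835087*(210 + 309/293) = -835087*61839/293 = -51640944993/293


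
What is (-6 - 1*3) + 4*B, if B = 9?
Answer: 27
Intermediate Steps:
(-6 - 1*3) + 4*B = (-6 - 1*3) + 4*9 = (-6 - 3) + 36 = -9 + 36 = 27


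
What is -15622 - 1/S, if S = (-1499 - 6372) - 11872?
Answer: -308425145/19743 ≈ -15622.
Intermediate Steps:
S = -19743 (S = -7871 - 11872 = -19743)
-15622 - 1/S = -15622 - 1/(-19743) = -15622 - 1*(-1/19743) = -15622 + 1/19743 = -308425145/19743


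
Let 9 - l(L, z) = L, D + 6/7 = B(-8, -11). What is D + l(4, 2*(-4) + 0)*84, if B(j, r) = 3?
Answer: 2955/7 ≈ 422.14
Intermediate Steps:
D = 15/7 (D = -6/7 + 3 = 15/7 ≈ 2.1429)
l(L, z) = 9 - L
D + l(4, 2*(-4) + 0)*84 = 15/7 + (9 - 1*4)*84 = 15/7 + (9 - 4)*84 = 15/7 + 5*84 = 15/7 + 420 = 2955/7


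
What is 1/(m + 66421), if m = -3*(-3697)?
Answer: 1/77512 ≈ 1.2901e-5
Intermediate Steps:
m = 11091
1/(m + 66421) = 1/(11091 + 66421) = 1/77512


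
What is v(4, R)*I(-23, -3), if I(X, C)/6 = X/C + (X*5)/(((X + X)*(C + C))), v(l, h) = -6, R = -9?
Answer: -261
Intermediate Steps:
I(X, C) = 15/(2*C) + 6*X/C (I(X, C) = 6*(X/C + (X*5)/(((X + X)*(C + C)))) = 6*(X/C + (5*X)/(((2*X)*(2*C)))) = 6*(X/C + (5*X)/((4*C*X))) = 6*(X/C + (5*X)*(1/(4*C*X))) = 6*(X/C + 5/(4*C)) = 6*(5/(4*C) + X/C) = 15/(2*C) + 6*X/C)
v(4, R)*I(-23, -3) = -9*(5 + 4*(-23))/(-3) = -9*(-1)*(5 - 92)/3 = -9*(-1)*(-87)/3 = -6*87/2 = -261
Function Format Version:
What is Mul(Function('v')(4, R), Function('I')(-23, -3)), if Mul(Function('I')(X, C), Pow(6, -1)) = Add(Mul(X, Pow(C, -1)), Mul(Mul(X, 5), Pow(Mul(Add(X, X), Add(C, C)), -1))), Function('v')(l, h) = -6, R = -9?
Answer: -261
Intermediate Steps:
Function('I')(X, C) = Add(Mul(Rational(15, 2), Pow(C, -1)), Mul(6, X, Pow(C, -1))) (Function('I')(X, C) = Mul(6, Add(Mul(X, Pow(C, -1)), Mul(Mul(X, 5), Pow(Mul(Add(X, X), Add(C, C)), -1)))) = Mul(6, Add(Mul(X, Pow(C, -1)), Mul(Mul(5, X), Pow(Mul(Mul(2, X), Mul(2, C)), -1)))) = Mul(6, Add(Mul(X, Pow(C, -1)), Mul(Mul(5, X), Pow(Mul(4, C, X), -1)))) = Mul(6, Add(Mul(X, Pow(C, -1)), Mul(Mul(5, X), Mul(Rational(1, 4), Pow(C, -1), Pow(X, -1))))) = Mul(6, Add(Mul(X, Pow(C, -1)), Mul(Rational(5, 4), Pow(C, -1)))) = Mul(6, Add(Mul(Rational(5, 4), Pow(C, -1)), Mul(X, Pow(C, -1)))) = Add(Mul(Rational(15, 2), Pow(C, -1)), Mul(6, X, Pow(C, -1))))
Mul(Function('v')(4, R), Function('I')(-23, -3)) = Mul(-6, Mul(Rational(3, 2), Pow(-3, -1), Add(5, Mul(4, -23)))) = Mul(-6, Mul(Rational(3, 2), Rational(-1, 3), Add(5, -92))) = Mul(-6, Mul(Rational(3, 2), Rational(-1, 3), -87)) = Mul(-6, Rational(87, 2)) = -261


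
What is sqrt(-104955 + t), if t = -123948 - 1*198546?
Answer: I*sqrt(427449) ≈ 653.8*I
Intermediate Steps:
t = -322494 (t = -123948 - 198546 = -322494)
sqrt(-104955 + t) = sqrt(-104955 - 322494) = sqrt(-427449) = I*sqrt(427449)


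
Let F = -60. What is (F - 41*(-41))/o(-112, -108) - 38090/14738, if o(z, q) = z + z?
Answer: -16211229/1650656 ≈ -9.8211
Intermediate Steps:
o(z, q) = 2*z
(F - 41*(-41))/o(-112, -108) - 38090/14738 = (-60 - 41*(-41))/((2*(-112))) - 38090/14738 = (-60 + 1681)/(-224) - 38090*1/14738 = 1621*(-1/224) - 19045/7369 = -1621/224 - 19045/7369 = -16211229/1650656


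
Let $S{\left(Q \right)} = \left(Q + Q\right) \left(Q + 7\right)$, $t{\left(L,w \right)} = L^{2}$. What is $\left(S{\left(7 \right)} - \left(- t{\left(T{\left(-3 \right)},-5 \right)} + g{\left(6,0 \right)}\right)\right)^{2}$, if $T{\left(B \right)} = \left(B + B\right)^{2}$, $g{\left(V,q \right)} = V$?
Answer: $2208196$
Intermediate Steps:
$T{\left(B \right)} = 4 B^{2}$ ($T{\left(B \right)} = \left(2 B\right)^{2} = 4 B^{2}$)
$S{\left(Q \right)} = 2 Q \left(7 + Q\right)$
$\left(S{\left(7 \right)} - \left(- t{\left(T{\left(-3 \right)},-5 \right)} + g{\left(6,0 \right)}\right)\right)^{2} = \left(2 \cdot 7 \left(7 + 7\right) + \left(\left(4 \left(-3\right)^{2}\right)^{2} - 6\right)\right)^{2} = \left(2 \cdot 7 \cdot 14 - \left(6 - \left(4 \cdot 9\right)^{2}\right)\right)^{2} = \left(196 - \left(6 - 36^{2}\right)\right)^{2} = \left(196 + \left(1296 - 6\right)\right)^{2} = \left(196 + 1290\right)^{2} = 1486^{2} = 2208196$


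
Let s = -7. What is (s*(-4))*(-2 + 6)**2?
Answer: 448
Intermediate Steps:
(s*(-4))*(-2 + 6)**2 = (-7*(-4))*(-2 + 6)**2 = 28*4**2 = 28*16 = 448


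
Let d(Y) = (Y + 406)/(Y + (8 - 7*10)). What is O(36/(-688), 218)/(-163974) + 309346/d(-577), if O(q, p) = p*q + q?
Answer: 206483349566099/178622344 ≈ 1.1560e+6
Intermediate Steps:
d(Y) = (406 + Y)/(-62 + Y) (d(Y) = (406 + Y)/(Y + (8 - 70)) = (406 + Y)/(Y - 62) = (406 + Y)/(-62 + Y))
O(q, p) = q + p*q
O(36/(-688), 218)/(-163974) + 309346/d(-577) = ((36/(-688))*(1 + 218))/(-163974) + 309346/(((406 - 577)/(-62 - 577))) = ((36*(-1/688))*219)*(-1/163974) + 309346/((-171/(-639))) = -9/172*219*(-1/163974) + 309346/((-1/639*(-171))) = -1971/172*(-1/163974) + 309346/(19/71) = 657/9401176 + 309346*(71/19) = 657/9401176 + 21963566/19 = 206483349566099/178622344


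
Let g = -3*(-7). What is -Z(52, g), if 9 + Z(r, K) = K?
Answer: -12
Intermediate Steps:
g = 21
Z(r, K) = -9 + K
-Z(52, g) = -(-9 + 21) = -1*12 = -12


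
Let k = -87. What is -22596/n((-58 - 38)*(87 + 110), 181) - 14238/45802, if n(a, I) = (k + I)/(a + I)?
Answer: 4846374278445/1076347 ≈ 4.5026e+6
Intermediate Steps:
n(a, I) = (-87 + I)/(I + a) (n(a, I) = (-87 + I)/(a + I) = (-87 + I)/(I + a))
-22596/n((-58 - 38)*(87 + 110), 181) - 14238/45802 = -22596*(181 + (-58 - 38)*(87 + 110))/(-87 + 181) - 14238/45802 = -22596/(94/(181 - 96*197)) - 14238*1/45802 = -22596/(94/(181 - 18912)) - 7119/22901 = -22596/(94/(-18731)) - 7119/22901 = -22596/((-1/18731*94)) - 7119/22901 = -22596/(-94/18731) - 7119/22901 = -22596*(-18731/94) - 7119/22901 = 211622838/47 - 7119/22901 = 4846374278445/1076347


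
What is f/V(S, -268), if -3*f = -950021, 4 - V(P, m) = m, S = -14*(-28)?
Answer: 950021/816 ≈ 1164.2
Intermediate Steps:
S = 392
V(P, m) = 4 - m
f = 950021/3 (f = -⅓*(-950021) = 950021/3 ≈ 3.1667e+5)
f/V(S, -268) = 950021/(3*(4 - 1*(-268))) = 950021/(3*(4 + 268)) = (950021/3)/272 = (950021/3)*(1/272) = 950021/816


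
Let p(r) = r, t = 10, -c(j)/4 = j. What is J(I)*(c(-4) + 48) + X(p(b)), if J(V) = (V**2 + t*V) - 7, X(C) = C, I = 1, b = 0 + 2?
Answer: 258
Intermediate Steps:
c(j) = -4*j
b = 2
J(V) = -7 + V**2 + 10*V (J(V) = (V**2 + 10*V) - 7 = -7 + V**2 + 10*V)
J(I)*(c(-4) + 48) + X(p(b)) = (-7 + 1**2 + 10*1)*(-4*(-4) + 48) + 2 = (-7 + 1 + 10)*(16 + 48) + 2 = 4*64 + 2 = 256 + 2 = 258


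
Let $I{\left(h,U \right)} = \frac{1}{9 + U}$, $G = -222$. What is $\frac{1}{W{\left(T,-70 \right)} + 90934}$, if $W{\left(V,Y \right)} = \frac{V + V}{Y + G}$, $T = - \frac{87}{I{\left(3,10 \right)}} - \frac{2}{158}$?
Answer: $\frac{5767}{524481672} \approx 1.0996 \cdot 10^{-5}$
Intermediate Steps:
$T = - \frac{130588}{79}$ ($T = - \frac{87}{\frac{1}{9 + 10}} - \frac{2}{158} = - \frac{87}{\frac{1}{19}} - \frac{1}{79} = - 87 \frac{1}{\frac{1}{19}} - \frac{1}{79} = \left(-87\right) 19 - \frac{1}{79} = -1653 - \frac{1}{79} = - \frac{130588}{79} \approx -1653.0$)
$W{\left(V,Y \right)} = \frac{2 V}{-222 + Y}$ ($W{\left(V,Y \right)} = \frac{V + V}{Y - 222} = \frac{2 V}{-222 + Y}$)
$\frac{1}{W{\left(T,-70 \right)} + 90934} = \frac{1}{2 \left(- \frac{130588}{79}\right) \frac{1}{-222 - 70} + 90934} = \frac{1}{2 \left(- \frac{130588}{79}\right) \frac{1}{-292} + 90934} = \frac{1}{2 \left(- \frac{130588}{79}\right) \left(- \frac{1}{292}\right) + 90934} = \frac{1}{\frac{65294}{5767} + 90934} = \frac{1}{\frac{524481672}{5767}} = \frac{5767}{524481672}$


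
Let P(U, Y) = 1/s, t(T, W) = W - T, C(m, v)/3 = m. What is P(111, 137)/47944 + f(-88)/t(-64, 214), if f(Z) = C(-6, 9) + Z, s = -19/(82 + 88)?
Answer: -24151619/63310052 ≈ -0.38148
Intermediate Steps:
C(m, v) = 3*m
s = -19/170 ≈ -0.11176
P(U, Y) = -170/19 (P(U, Y) = 1/(-19/170) = -170/19)
f(Z) = -18 + Z (f(Z) = 3*(-6) + Z = -18 + Z)
P(111, 137)/47944 + f(-88)/t(-64, 214) = -170/19/47944 + (-18 - 88)/(214 - 1*(-64)) = -170/19*1/47944 - 106/(214 + 64) = -85/455468 - 106/278 = -85/455468 - 106*1/278 = -85/455468 - 53/139 = -24151619/63310052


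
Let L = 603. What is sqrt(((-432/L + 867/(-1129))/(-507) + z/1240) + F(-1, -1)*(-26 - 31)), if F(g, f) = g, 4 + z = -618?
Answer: sqrt(5250566166610687195)/304841290 ≈ 7.5167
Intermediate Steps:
z = -622 (z = -4 - 618 = -622)
sqrt(((-432/L + 867/(-1129))/(-507) + z/1240) + F(-1, -1)*(-26 - 31)) = sqrt(((-432/603 + 867/(-1129))/(-507) - 622/1240) - (-26 - 31)) = sqrt(((-432*1/603 + 867*(-1/1129))*(-1/507) - 622*1/1240) - 1*(-57)) = sqrt(((-48/67 - 867/1129)*(-1/507) - 311/620) + 57) = sqrt((-112281/75643*(-1/507) - 311/620) + 57) = sqrt((2879/983359 - 311/620) + 57) = sqrt(-304039669/609682580 + 57) = sqrt(34447867391/609682580) = sqrt(5250566166610687195)/304841290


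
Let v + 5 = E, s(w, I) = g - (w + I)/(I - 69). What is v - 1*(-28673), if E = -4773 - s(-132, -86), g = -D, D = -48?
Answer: 3696503/155 ≈ 23848.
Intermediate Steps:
g = 48 (g = -1*(-48) = 48)
s(w, I) = 48 - (I + w)/(-69 + I) (s(w, I) = 48 - (w + I)/(I - 69) = 48 - (I + w)/(-69 + I))
E = -747037/155 (E = -4773 - (-3312 - 1*(-132) + 47*(-86))/(-69 - 86) = -4773 - (-3312 + 132 - 4042)/(-155) = -4773 - (-1)*(-7222)/155 = -4773 - 1*7222/155 = -4773 - 7222/155 = -747037/155 ≈ -4819.6)
v = -747812/155 (v = -5 - 747037/155 = -747812/155 ≈ -4824.6)
v - 1*(-28673) = -747812/155 - 1*(-28673) = -747812/155 + 28673 = 3696503/155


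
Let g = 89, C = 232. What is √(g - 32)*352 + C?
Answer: 232 + 352*√57 ≈ 2889.5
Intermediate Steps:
√(g - 32)*352 + C = √(89 - 32)*352 + 232 = √57*352 + 232 = 352*√57 + 232 = 232 + 352*√57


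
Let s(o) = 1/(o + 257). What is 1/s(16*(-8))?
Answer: 129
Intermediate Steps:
s(o) = 1/(257 + o)
1/s(16*(-8)) = 1/(1/(257 + 16*(-8))) = 1/(1/(257 - 128)) = 1/(1/129) = 129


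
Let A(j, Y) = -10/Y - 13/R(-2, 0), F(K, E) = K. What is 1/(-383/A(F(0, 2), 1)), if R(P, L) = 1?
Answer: 23/383 ≈ 0.060052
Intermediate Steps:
A(j, Y) = -13 - 10/Y (A(j, Y) = -10/Y - 13/1 = -10/Y - 13*1 = -10/Y - 13 = -13 - 10/Y)
1/(-383/A(F(0, 2), 1)) = 1/(-383/(-13 - 10/1)) = 1/(-383/(-13 - 10*1)) = 1/(-383/(-13 - 10)) = 1/(-383/(-23)) = 1/(-383*(-1/23)) = 1/(383/23) = 23/383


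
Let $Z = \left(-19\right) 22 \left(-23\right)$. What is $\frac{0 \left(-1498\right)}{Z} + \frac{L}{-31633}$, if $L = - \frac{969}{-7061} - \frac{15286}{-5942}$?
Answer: $- \frac{56846122}{663604381223} \approx -8.5663 \cdot 10^{-5}$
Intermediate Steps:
$L = \frac{56846122}{20978231}$ ($L = \left(-969\right) \left(- \frac{1}{7061}\right) - - \frac{7643}{2971} = \frac{969}{7061} + \frac{7643}{2971} = \frac{56846122}{20978231} \approx 2.7098$)
$Z = 9614$ ($Z = \left(-418\right) \left(-23\right) = 9614$)
$\frac{0 \left(-1498\right)}{Z} + \frac{L}{-31633} = \frac{0 \left(-1498\right)}{9614} + \frac{56846122}{20978231 \left(-31633\right)} = 0 \cdot \frac{1}{9614} + \frac{56846122}{20978231} \left(- \frac{1}{31633}\right) = 0 - \frac{56846122}{663604381223} = - \frac{56846122}{663604381223}$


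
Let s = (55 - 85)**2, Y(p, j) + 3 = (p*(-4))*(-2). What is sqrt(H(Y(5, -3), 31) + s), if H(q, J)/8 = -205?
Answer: 2*I*sqrt(185) ≈ 27.203*I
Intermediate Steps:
Y(p, j) = -3 + 8*p (Y(p, j) = -3 + (p*(-4))*(-2) = -3 - 4*p*(-2) = -3 + 8*p)
H(q, J) = -1640 (H(q, J) = 8*(-205) = -1640)
s = 900 (s = (-30)**2 = 900)
sqrt(H(Y(5, -3), 31) + s) = sqrt(-1640 + 900) = sqrt(-740) = 2*I*sqrt(185)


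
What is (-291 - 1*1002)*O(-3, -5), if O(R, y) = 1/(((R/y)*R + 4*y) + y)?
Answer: 6465/134 ≈ 48.246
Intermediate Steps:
O(R, y) = 1/(5*y + R**2/y) (O(R, y) = 1/((R**2/y + 4*y) + y) = 1/((4*y + R**2/y) + y) = 1/(5*y + R**2/y))
(-291 - 1*1002)*O(-3, -5) = (-291 - 1*1002)*(-5/((-3)**2 + 5*(-5)**2)) = (-291 - 1002)*(-5/(9 + 5*25)) = -(-6465)/(9 + 125) = -(-6465)/134 = -1293*(-5/134) = 6465/134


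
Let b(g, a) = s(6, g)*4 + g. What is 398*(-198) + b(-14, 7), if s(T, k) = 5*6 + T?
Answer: -78674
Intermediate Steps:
s(T, k) = 30 + T
b(g, a) = 144 + g (b(g, a) = (30 + 6)*4 + g = 36*4 + g = 144 + g)
398*(-198) + b(-14, 7) = 398*(-198) + (144 - 14) = -78804 + 130 = -78674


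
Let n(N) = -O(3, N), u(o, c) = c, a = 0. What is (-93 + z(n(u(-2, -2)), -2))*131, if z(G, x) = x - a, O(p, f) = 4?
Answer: -12445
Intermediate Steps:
n(N) = -4 (n(N) = -1*4 = -4)
z(G, x) = x (z(G, x) = x - 1*0 = x + 0 = x)
(-93 + z(n(u(-2, -2)), -2))*131 = (-93 - 2)*131 = -95*131 = -12445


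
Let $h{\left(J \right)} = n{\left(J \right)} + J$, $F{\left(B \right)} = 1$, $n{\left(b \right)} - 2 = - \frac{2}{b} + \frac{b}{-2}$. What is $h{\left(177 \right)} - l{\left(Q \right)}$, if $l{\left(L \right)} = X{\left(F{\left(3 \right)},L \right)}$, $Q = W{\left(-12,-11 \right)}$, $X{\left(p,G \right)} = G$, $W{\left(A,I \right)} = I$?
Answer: $\frac{35927}{354} \approx 101.49$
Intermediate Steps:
$n{\left(b \right)} = 2 - \frac{2}{b} - \frac{b}{2}$ ($n{\left(b \right)} = 2 + \left(- \frac{2}{b} + \frac{b}{-2}\right) = 2 + \left(- \frac{2}{b} + b \left(- \frac{1}{2}\right)\right) = 2 - \left(\frac{b}{2} + \frac{2}{b}\right) = 2 - \frac{2}{b} - \frac{b}{2}$)
$Q = -11$
$l{\left(L \right)} = L$
$h{\left(J \right)} = 2 + \frac{J}{2} - \frac{2}{J}$ ($h{\left(J \right)} = \left(2 - \frac{2}{J} - \frac{J}{2}\right) + J = 2 + \frac{J}{2} - \frac{2}{J}$)
$h{\left(177 \right)} - l{\left(Q \right)} = \left(2 + \frac{1}{2} \cdot 177 - \frac{2}{177}\right) - -11 = \left(2 + \frac{177}{2} - \frac{2}{177}\right) + 11 = \frac{32033}{354} + 11 = \frac{35927}{354}$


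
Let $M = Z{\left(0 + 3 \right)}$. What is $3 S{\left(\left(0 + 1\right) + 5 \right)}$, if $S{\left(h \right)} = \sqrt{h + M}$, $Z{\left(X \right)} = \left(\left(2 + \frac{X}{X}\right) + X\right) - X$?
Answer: $9$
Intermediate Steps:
$Z{\left(X \right)} = 3$ ($Z{\left(X \right)} = \left(\left(2 + 1\right) + X\right) - X = \left(3 + X\right) - X = 3$)
$M = 3$
$S{\left(h \right)} = \sqrt{3 + h}$ ($S{\left(h \right)} = \sqrt{h + 3} = \sqrt{3 + h}$)
$3 S{\left(\left(0 + 1\right) + 5 \right)} = 3 \sqrt{3 + \left(\left(0 + 1\right) + 5\right)} = 3 \sqrt{3 + \left(1 + 5\right)} = 3 \sqrt{3 + 6} = 3 \sqrt{9} = 3 \cdot 3 = 9$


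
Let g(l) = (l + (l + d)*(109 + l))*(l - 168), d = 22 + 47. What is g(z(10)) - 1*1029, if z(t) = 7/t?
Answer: -1280336967/1000 ≈ -1.2803e+6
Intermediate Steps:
d = 69
g(l) = (-168 + l)*(l + (69 + l)*(109 + l)) (g(l) = (l + (l + 69)*(109 + l))*(l - 168) = (l + (69 + l)*(109 + l))*(-168 + l) = (-168 + l)*(l + (69 + l)*(109 + l)))
g(z(10)) - 1*1029 = (-1263528 + (7/10)³ - 157857/10 + 11*(7/10)²) - 1*1029 = (-1263528 + (7*(⅒))³ - 157857/10 + 11*(7*(⅒))²) - 1029 = (-1263528 + (7/10)³ - 22551*7/10 + 11*(7/10)²) - 1029 = (-1263528 + 343/1000 - 157857/10 + 11*(49/100)) - 1029 = (-1263528 + 343/1000 - 157857/10 + 539/100) - 1029 = -1279307967/1000 - 1029 = -1280336967/1000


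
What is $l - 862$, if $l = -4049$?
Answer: $-4911$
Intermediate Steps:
$l - 862 = -4049 - 862 = -4911$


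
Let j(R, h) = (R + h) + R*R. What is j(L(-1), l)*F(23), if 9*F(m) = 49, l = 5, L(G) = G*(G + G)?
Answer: 539/9 ≈ 59.889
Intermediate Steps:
L(G) = 2*G² (L(G) = G*(2*G) = 2*G²)
F(m) = 49/9 (F(m) = (⅑)*49 = 49/9)
j(R, h) = R + h + R² (j(R, h) = (R + h) + R² = R + h + R²)
j(L(-1), l)*F(23) = (2*(-1)² + 5 + (2*(-1)²)²)*(49/9) = (2*1 + 5 + (2*1)²)*(49/9) = (2 + 5 + 2²)*(49/9) = (2 + 5 + 4)*(49/9) = 11*(49/9) = 539/9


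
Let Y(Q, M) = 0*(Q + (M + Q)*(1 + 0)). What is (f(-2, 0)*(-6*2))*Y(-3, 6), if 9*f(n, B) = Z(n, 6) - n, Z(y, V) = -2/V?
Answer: 0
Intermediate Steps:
Y(Q, M) = 0 (Y(Q, M) = 0*(Q + (M + Q)*1) = 0*(Q + (M + Q)) = 0*(M + 2*Q) = 0)
f(n, B) = -1/27 - n/9 (f(n, B) = (-2/6 - n)/9 = (-2*⅙ - n)/9 = (-⅓ - n)/9 = -1/27 - n/9)
(f(-2, 0)*(-6*2))*Y(-3, 6) = ((-1/27 - ⅑*(-2))*(-6*2))*0 = ((-1/27 + 2/9)*(-12))*0 = ((5/27)*(-12))*0 = -20/9*0 = 0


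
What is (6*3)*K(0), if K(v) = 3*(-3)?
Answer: -162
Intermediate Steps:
K(v) = -9
(6*3)*K(0) = (6*3)*(-9) = 18*(-9) = -162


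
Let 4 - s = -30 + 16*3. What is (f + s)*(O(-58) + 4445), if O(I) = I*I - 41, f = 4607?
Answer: 35678424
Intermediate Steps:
O(I) = -41 + I**2 (O(I) = I**2 - 41 = -41 + I**2)
s = -14 (s = 4 - (-30 + 16*3) = 4 - (-30 + 48) = 4 - 1*18 = 4 - 18 = -14)
(f + s)*(O(-58) + 4445) = (4607 - 14)*((-41 + (-58)**2) + 4445) = 4593*((-41 + 3364) + 4445) = 4593*(3323 + 4445) = 4593*7768 = 35678424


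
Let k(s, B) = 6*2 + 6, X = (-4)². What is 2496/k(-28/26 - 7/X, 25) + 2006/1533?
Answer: 214582/1533 ≈ 139.98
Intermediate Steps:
X = 16
k(s, B) = 18 (k(s, B) = 12 + 6 = 18)
2496/k(-28/26 - 7/X, 25) + 2006/1533 = 2496/18 + 2006/1533 = 2496*(1/18) + 2006*(1/1533) = 416/3 + 2006/1533 = 214582/1533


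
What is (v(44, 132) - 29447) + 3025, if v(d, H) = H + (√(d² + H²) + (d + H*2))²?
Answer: 87934 + 27104*√10 ≈ 1.7364e+5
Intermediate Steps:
v(d, H) = H + (d + √(H² + d²) + 2*H)² (v(d, H) = H + (√(H² + d²) + (d + 2*H))² = H + (d + √(H² + d²) + 2*H)²)
(v(44, 132) - 29447) + 3025 = ((132 + (44 + √(132² + 44²) + 2*132)²) - 29447) + 3025 = ((132 + (44 + √(17424 + 1936) + 264)²) - 29447) + 3025 = ((132 + (44 + √19360 + 264)²) - 29447) + 3025 = ((132 + (44 + 44*√10 + 264)²) - 29447) + 3025 = ((132 + (308 + 44*√10)²) - 29447) + 3025 = (-29315 + (308 + 44*√10)²) + 3025 = -26290 + (308 + 44*√10)²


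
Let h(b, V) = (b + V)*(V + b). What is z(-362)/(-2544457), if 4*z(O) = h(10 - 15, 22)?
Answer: -289/10177828 ≈ -2.8395e-5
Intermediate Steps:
h(b, V) = (V + b)**2 (h(b, V) = (V + b)*(V + b) = (V + b)**2)
z(O) = 289/4 (z(O) = (22 + (10 - 15))**2/4 = (22 - 5)**2/4 = (1/4)*17**2 = (1/4)*289 = 289/4)
z(-362)/(-2544457) = (289/4)/(-2544457) = (289/4)*(-1/2544457) = -289/10177828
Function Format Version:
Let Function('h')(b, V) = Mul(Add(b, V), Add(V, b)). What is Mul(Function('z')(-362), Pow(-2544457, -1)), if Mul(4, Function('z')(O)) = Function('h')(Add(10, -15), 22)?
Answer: Rational(-289, 10177828) ≈ -2.8395e-5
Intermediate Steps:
Function('h')(b, V) = Pow(Add(V, b), 2) (Function('h')(b, V) = Mul(Add(V, b), Add(V, b)) = Pow(Add(V, b), 2))
Function('z')(O) = Rational(289, 4) (Function('z')(O) = Mul(Rational(1, 4), Pow(Add(22, Add(10, -15)), 2)) = Mul(Rational(1, 4), Pow(Add(22, -5), 2)) = Mul(Rational(1, 4), Pow(17, 2)) = Mul(Rational(1, 4), 289) = Rational(289, 4))
Mul(Function('z')(-362), Pow(-2544457, -1)) = Mul(Rational(289, 4), Pow(-2544457, -1)) = Mul(Rational(289, 4), Rational(-1, 2544457)) = Rational(-289, 10177828)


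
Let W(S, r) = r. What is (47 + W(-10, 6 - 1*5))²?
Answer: 2304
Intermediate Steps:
(47 + W(-10, 6 - 1*5))² = (47 + (6 - 1*5))² = (47 + (6 - 5))² = (47 + 1)² = 48² = 2304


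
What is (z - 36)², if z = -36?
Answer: 5184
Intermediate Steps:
(z - 36)² = (-36 - 36)² = (-72)² = 5184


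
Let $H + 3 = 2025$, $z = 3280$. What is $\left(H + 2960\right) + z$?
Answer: $8262$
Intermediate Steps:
$H = 2022$ ($H = -3 + 2025 = 2022$)
$\left(H + 2960\right) + z = \left(2022 + 2960\right) + 3280 = 4982 + 3280 = 8262$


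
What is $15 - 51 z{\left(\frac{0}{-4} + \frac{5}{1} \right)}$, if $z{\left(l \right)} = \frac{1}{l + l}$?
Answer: $\frac{99}{10} \approx 9.9$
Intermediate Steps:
$z{\left(l \right)} = \frac{1}{2 l}$
$15 - 51 z{\left(\frac{0}{-4} + \frac{5}{1} \right)} = 15 - 51 \frac{1}{2 \left(\frac{0}{-4} + \frac{5}{1}\right)} = 15 - 51 \frac{1}{2 \left(0 \left(- \frac{1}{4}\right) + 5 \cdot 1\right)} = 15 - 51 \frac{1}{2 \left(0 + 5\right)} = 15 - 51 \frac{1}{2 \cdot 5} = 15 - 51 \cdot \frac{1}{2} \cdot \frac{1}{5} = 15 - \frac{51}{10} = \frac{99}{10}$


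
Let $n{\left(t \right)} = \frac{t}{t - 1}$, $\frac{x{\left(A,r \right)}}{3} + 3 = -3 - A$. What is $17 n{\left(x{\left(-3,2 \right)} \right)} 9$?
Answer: $\frac{1377}{10} \approx 137.7$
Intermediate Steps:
$x{\left(A,r \right)} = -18 - 3 A$ ($x{\left(A,r \right)} = -9 + 3 \left(-3 - A\right) = -9 - \left(9 + 3 A\right) = -18 - 3 A$)
$n{\left(t \right)} = \frac{t}{-1 + t}$
$17 n{\left(x{\left(-3,2 \right)} \right)} 9 = 17 \frac{-18 - -9}{-1 - 9} \cdot 9 = 17 \frac{-18 + 9}{-1 + \left(-18 + 9\right)} 9 = 17 \left(- \frac{9}{-1 - 9}\right) 9 = 17 \left(- \frac{9}{-10}\right) 9 = 17 \left(\left(-9\right) \left(- \frac{1}{10}\right)\right) 9 = 17 \cdot \frac{9}{10} \cdot 9 = \frac{153}{10} \cdot 9 = \frac{1377}{10}$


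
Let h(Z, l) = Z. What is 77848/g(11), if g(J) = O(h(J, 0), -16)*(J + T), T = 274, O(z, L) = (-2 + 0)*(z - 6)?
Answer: -38924/1425 ≈ -27.315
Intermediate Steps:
O(z, L) = 12 - 2*z (O(z, L) = -2*(-6 + z) = 12 - 2*z)
g(J) = (12 - 2*J)*(274 + J) (g(J) = (12 - 2*J)*(J + 274) = (12 - 2*J)*(274 + J))
77848/g(11) = 77848/((-2*(-6 + 11)*(274 + 11))) = 77848/((-2*5*285)) = 77848/(-2850) = 77848*(-1/2850) = -38924/1425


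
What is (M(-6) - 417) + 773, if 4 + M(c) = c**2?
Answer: 388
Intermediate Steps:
M(c) = -4 + c**2
(M(-6) - 417) + 773 = ((-4 + (-6)**2) - 417) + 773 = ((-4 + 36) - 417) + 773 = (32 - 417) + 773 = -385 + 773 = 388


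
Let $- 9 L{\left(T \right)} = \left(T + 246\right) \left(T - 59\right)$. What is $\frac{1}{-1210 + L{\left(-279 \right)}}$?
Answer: $- \frac{3}{7348} \approx -0.00040827$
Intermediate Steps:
$L{\left(T \right)} = - \frac{\left(-59 + T\right) \left(246 + T\right)}{9}$ ($L{\left(T \right)} = - \frac{\left(T + 246\right) \left(T - 59\right)}{9} = - \frac{\left(246 + T\right) \left(T + \left(-137 + 78\right)\right)}{9} = - \frac{\left(246 + T\right) \left(T - 59\right)}{9} = - \frac{\left(246 + T\right) \left(-59 + T\right)}{9} = - \frac{\left(-59 + T\right) \left(246 + T\right)}{9}$)
$\frac{1}{-1210 + L{\left(-279 \right)}} = \frac{1}{-1210 - \left(- \frac{22229}{3} + 8649\right)} = \frac{1}{-1210 + \left(\frac{4838}{3} + 5797 - 8649\right)} = \frac{1}{-1210 - \frac{3718}{3}} = \frac{1}{- \frac{7348}{3}} = - \frac{3}{7348}$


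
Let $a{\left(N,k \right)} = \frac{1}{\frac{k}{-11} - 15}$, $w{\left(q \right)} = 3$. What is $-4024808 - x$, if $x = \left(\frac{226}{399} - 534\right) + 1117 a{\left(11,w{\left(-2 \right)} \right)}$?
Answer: $- \frac{4281750321}{1064} \approx -4.0242 \cdot 10^{6}$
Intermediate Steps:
$a{\left(N,k \right)} = \frac{1}{-15 - \frac{k}{11}}$ ($a{\left(N,k \right)} = \frac{1}{k \left(- \frac{1}{11}\right) - 15} = \frac{1}{- \frac{k}{11} - 15} = \frac{1}{-15 - \frac{k}{11}}$)
$x = - \frac{645391}{1064}$ ($x = \left(\frac{226}{399} - 534\right) + 1117 \left(- \frac{11}{165 + 3}\right) = \left(226 \cdot \frac{1}{399} - 534\right) + 1117 \left(- \frac{11}{168}\right) = \left(\frac{226}{399} - 534\right) + 1117 \left(\left(-11\right) \frac{1}{168}\right) = - \frac{212840}{399} + 1117 \left(- \frac{11}{168}\right) = - \frac{212840}{399} - \frac{12287}{168} = - \frac{645391}{1064} \approx -606.57$)
$-4024808 - x = -4024808 - - \frac{645391}{1064} = -4024808 + \frac{645391}{1064} = - \frac{4281750321}{1064}$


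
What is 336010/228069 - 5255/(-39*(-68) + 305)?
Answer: -204921025/674400033 ≈ -0.30386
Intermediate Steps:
336010/228069 - 5255/(-39*(-68) + 305) = 336010*(1/228069) - 5255/(2652 + 305) = 336010/228069 - 5255/2957 = -204921025/674400033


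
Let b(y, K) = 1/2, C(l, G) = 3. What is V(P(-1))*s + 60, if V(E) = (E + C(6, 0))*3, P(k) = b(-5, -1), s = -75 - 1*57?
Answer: -1326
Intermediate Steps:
b(y, K) = ½
s = -132 (s = -75 - 57 = -132)
P(k) = ½
V(E) = 9 + 3*E (V(E) = (E + 3)*3 = (3 + E)*3 = 9 + 3*E)
V(P(-1))*s + 60 = (9 + 3*(½))*(-132) + 60 = (9 + 3/2)*(-132) + 60 = (21/2)*(-132) + 60 = -1386 + 60 = -1326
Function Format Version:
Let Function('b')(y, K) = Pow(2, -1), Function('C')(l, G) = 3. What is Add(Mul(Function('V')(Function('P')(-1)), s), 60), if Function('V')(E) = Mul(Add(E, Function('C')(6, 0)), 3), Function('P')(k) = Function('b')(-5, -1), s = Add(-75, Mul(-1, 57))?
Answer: -1326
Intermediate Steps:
Function('b')(y, K) = Rational(1, 2)
s = -132 (s = Add(-75, -57) = -132)
Function('P')(k) = Rational(1, 2)
Function('V')(E) = Add(9, Mul(3, E)) (Function('V')(E) = Mul(Add(E, 3), 3) = Mul(Add(3, E), 3) = Add(9, Mul(3, E)))
Add(Mul(Function('V')(Function('P')(-1)), s), 60) = Add(Mul(Add(9, Mul(3, Rational(1, 2))), -132), 60) = Add(Mul(Add(9, Rational(3, 2)), -132), 60) = Add(Mul(Rational(21, 2), -132), 60) = Add(-1386, 60) = -1326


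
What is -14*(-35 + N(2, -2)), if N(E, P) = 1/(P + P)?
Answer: 987/2 ≈ 493.50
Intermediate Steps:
N(E, P) = 1/(2*P)
-14*(-35 + N(2, -2)) = -14*(-35 + (½)/(-2)) = -14*(-35 + (½)*(-½)) = -14*(-35 - ¼) = -14*(-141/4) = 987/2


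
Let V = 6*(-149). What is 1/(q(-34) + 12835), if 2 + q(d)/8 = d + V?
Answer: 1/5395 ≈ 0.00018536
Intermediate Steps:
V = -894
q(d) = -7168 + 8*d (q(d) = -16 + 8*(d - 894) = -16 + 8*(-894 + d) = -16 + (-7152 + 8*d) = -7168 + 8*d)
1/(q(-34) + 12835) = 1/((-7168 + 8*(-34)) + 12835) = 1/((-7168 - 272) + 12835) = 1/(-7440 + 12835) = 1/5395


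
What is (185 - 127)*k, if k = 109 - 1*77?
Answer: 1856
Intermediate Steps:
k = 32 (k = 109 - 77 = 32)
(185 - 127)*k = (185 - 127)*32 = 58*32 = 1856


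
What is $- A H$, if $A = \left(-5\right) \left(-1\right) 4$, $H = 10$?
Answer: $-200$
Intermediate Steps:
$A = 20$ ($A = 5 \cdot 4 = 20$)
$- A H = \left(-1\right) 20 \cdot 10 = \left(-20\right) 10 = -200$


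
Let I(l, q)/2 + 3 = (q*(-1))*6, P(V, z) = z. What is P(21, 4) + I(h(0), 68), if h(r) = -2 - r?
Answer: -818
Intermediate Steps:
I(l, q) = -6 - 12*q (I(l, q) = -6 + 2*((q*(-1))*6) = -6 + 2*(-q*6) = -6 + 2*(-6*q) = -6 - 12*q)
P(21, 4) + I(h(0), 68) = 4 + (-6 - 12*68) = 4 + (-6 - 816) = 4 - 822 = -818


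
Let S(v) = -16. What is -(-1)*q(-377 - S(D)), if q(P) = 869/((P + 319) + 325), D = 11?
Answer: 869/283 ≈ 3.0707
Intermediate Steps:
q(P) = 869/(644 + P) (q(P) = 869/((319 + P) + 325) = 869/(644 + P))
-(-1)*q(-377 - S(D)) = -(-1)*869/(644 + (-377 - 1*(-16))) = -(-1)*869/(644 + (-377 + 16)) = -(-1)*869/(644 - 361) = -(-1)*869/283 = -1*(-869/283) = 869/283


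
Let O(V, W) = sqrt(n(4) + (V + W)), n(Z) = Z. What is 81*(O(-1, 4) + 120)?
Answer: 9720 + 81*sqrt(7) ≈ 9934.3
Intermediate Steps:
O(V, W) = sqrt(4 + V + W) (O(V, W) = sqrt(4 + (V + W)) = sqrt(4 + V + W))
81*(O(-1, 4) + 120) = 81*(sqrt(4 - 1 + 4) + 120) = 81*(sqrt(7) + 120) = 81*(120 + sqrt(7)) = 9720 + 81*sqrt(7)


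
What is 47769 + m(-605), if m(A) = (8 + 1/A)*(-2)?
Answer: 28890567/605 ≈ 47753.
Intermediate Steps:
m(A) = -16 - 2/A
47769 + m(-605) = 47769 + (-16 - 2/(-605)) = 47769 + (-16 - 2*(-1/605)) = 47769 + (-16 + 2/605) = 47769 - 9678/605 = 28890567/605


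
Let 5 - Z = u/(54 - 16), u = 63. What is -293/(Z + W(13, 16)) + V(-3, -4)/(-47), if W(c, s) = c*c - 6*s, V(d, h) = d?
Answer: -514595/136347 ≈ -3.7742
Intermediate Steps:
W(c, s) = c² - 6*s
Z = 127/38 (Z = 5 - 63/(54 - 16) = 5 - 63/38 = 127/38 ≈ 3.3421)
-293/(Z + W(13, 16)) + V(-3, -4)/(-47) = -293/(127/38 + (13² - 6*16)) - 3/(-47) = -293/(127/38 + (169 - 96)) - 3*(-1/47) = -293/(127/38 + 73) + 3/47 = -293/2901/38 + 3/47 = -293*38/2901 + 3/47 = -11134/2901 + 3/47 = -514595/136347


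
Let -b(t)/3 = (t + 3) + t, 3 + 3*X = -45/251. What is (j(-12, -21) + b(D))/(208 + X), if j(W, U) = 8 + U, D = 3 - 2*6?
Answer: 4016/25971 ≈ 0.15463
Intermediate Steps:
D = -9 (D = 3 - 12 = -9)
X = -266/251 (X = -1 + (-45/251)/3 = -1 + (-45*1/251)/3 = -1 + (⅓)*(-45/251) = -1 - 15/251 = -266/251 ≈ -1.0598)
b(t) = -9 - 6*t (b(t) = -3*((t + 3) + t) = -3*((3 + t) + t) = -3*(3 + 2*t) = -9 - 6*t)
(j(-12, -21) + b(D))/(208 + X) = ((8 - 21) + (-9 - 6*(-9)))/(208 - 266/251) = (-13 + (-9 + 54))/(51942/251) = (-13 + 45)*(251/51942) = 32*(251/51942) = 4016/25971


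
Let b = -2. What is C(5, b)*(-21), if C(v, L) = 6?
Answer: -126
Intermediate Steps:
C(5, b)*(-21) = 6*(-21) = -126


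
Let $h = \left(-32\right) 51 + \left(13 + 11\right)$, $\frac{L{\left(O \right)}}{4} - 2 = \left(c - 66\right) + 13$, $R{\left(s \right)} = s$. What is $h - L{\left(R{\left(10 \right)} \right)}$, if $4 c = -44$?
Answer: $-1360$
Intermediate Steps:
$c = -11$ ($c = \frac{1}{4} \left(-44\right) = -11$)
$L{\left(O \right)} = -248$ ($L{\left(O \right)} = 8 + 4 \left(\left(-11 - 66\right) + 13\right) = 8 + 4 \left(-77 + 13\right) = 8 + 4 \left(-64\right) = 8 - 256 = -248$)
$h = -1608$ ($h = -1632 + 24 = -1608$)
$h - L{\left(R{\left(10 \right)} \right)} = -1608 - -248 = -1608 + 248 = -1360$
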